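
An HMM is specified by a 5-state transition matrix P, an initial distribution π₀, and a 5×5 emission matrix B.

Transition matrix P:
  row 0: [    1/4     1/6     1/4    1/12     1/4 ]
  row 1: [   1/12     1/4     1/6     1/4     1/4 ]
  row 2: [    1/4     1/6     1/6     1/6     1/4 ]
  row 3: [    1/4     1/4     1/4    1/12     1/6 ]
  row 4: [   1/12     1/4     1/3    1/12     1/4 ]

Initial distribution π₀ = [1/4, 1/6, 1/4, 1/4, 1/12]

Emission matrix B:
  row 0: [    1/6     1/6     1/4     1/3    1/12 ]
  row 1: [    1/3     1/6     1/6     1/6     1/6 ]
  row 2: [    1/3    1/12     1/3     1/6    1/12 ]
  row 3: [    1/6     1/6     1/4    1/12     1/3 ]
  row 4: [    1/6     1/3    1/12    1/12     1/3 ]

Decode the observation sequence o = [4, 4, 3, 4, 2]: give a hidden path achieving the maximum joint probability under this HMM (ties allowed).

t=0: δ = [2.083e-02, 2.778e-02, 2.083e-02, 8.333e-02, 2.778e-02]  (obs o_0=4)
t=1: δ = [1.736e-03, 3.472e-03, 1.736e-03, 2.315e-03, 4.630e-03]  ψ = [3, 3, 3, 1, 3]  (obs o_1=4)
t=2: δ = [1.929e-04, 1.929e-04, 2.572e-04, 7.234e-05, 9.645e-05]  ψ = [3, 4, 4, 1, 4]  (obs o_2=3)
t=3: δ = [5.358e-06, 8.038e-06, 4.019e-06, 1.608e-05, 2.143e-05]  ψ = [2, 1, 0, 1, 2]  (obs o_3=4)
t=4: δ = [1.005e-06, 8.931e-07, 2.381e-06, 5.023e-07, 4.465e-07]  ψ = [3, 4, 4, 1, 4]  (obs o_4=2)
backtrack: best end state = 2; path = [3, 4, 2, 4, 2]

path = [3, 4, 2, 4, 2]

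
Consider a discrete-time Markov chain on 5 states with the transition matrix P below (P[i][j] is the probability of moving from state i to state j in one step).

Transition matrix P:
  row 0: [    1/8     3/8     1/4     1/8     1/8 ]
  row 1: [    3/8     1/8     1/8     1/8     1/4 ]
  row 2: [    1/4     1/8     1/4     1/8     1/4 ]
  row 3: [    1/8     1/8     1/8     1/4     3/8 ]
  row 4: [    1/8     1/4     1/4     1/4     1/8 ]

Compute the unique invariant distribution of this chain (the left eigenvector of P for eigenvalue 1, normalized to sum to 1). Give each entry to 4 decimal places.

Balance equations π_j = Σ_i π_i·P[i][j]:
  π_0 = 1/8·π_0 + 3/8·π_1 + 1/4·π_2 + 1/8·π_3 + 1/8·π_4
  π_1 = 3/8·π_0 + 1/8·π_1 + 1/8·π_2 + 1/8·π_3 + 1/4·π_4
  π_2 = 1/4·π_0 + 1/8·π_1 + 1/4·π_2 + 1/8·π_3 + 1/4·π_4
  π_3 = 1/8·π_0 + 1/8·π_1 + 1/8·π_2 + 1/4·π_3 + 1/4·π_4
  normalize: π_0 + π_1 + π_2 + π_3 + π_4 = 1
Solving the linear system gives exactly π = [861/4283, 868/4283, 869/4283, 746/4283, 939/4283].

π = [0.2010, 0.2027, 0.2029, 0.1742, 0.2192]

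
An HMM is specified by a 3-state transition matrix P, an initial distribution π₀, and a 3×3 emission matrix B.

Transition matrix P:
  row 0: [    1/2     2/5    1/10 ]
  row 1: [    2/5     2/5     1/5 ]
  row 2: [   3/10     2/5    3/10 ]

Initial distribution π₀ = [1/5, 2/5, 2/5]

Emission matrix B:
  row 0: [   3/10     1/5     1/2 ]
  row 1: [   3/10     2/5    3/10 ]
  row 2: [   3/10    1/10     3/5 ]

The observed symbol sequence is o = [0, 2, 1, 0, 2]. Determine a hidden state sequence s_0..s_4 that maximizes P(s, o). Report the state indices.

t=0: δ = [6.000e-02, 1.200e-01, 1.200e-01]  (obs o_0=0)
t=1: δ = [2.400e-02, 1.440e-02, 2.160e-02]  ψ = [1, 1, 2]  (obs o_1=2)
t=2: δ = [2.400e-03, 3.840e-03, 6.480e-04]  ψ = [0, 0, 2]  (obs o_2=1)
t=3: δ = [4.608e-04, 4.608e-04, 2.304e-04]  ψ = [1, 1, 1]  (obs o_3=0)
t=4: δ = [1.152e-04, 5.530e-05, 5.530e-05]  ψ = [0, 0, 1]  (obs o_4=2)
backtrack: best end state = 0; path = [1, 0, 1, 0, 0]

path = [1, 0, 1, 0, 0]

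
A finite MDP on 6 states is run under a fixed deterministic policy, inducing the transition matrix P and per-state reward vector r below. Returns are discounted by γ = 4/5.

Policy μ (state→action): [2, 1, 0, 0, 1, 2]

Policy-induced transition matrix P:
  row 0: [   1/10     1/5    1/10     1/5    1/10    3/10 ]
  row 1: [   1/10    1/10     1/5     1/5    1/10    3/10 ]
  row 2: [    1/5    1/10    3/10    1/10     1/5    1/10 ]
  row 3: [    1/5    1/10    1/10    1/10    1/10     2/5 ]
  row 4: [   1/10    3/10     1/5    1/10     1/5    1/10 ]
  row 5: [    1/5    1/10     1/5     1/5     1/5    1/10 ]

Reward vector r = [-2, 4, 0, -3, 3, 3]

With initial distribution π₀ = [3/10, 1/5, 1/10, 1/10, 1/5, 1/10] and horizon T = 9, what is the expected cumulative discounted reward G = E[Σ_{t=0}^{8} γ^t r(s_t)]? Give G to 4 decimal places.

G = 3.9130

t=0: π = [0.3000, 0.2000, 0.1000, 0.1000, 0.2000, 0.1000], E[r] = 0.8000, γ^t·E[r] = 0.800000, running G = 0.800000
t=1: π = [0.1300, 0.1700, 0.1700, 0.1600, 0.1400, 0.2300], E[r] = 1.0500, γ^t·E[r] = 0.840000, running G = 1.640000
t=2: π = [0.1560, 0.1410, 0.1880, 0.1530, 0.1540, 0.2080], E[r] = 0.8790, γ^t·E[r] = 0.562560, running G = 2.202560
t=3: π = [0.1549, 0.1464, 0.1879, 0.1505, 0.1550, 0.2053], E[r] = 0.9052, γ^t·E[r] = 0.463462, running G = 2.666022
t=4: π = [0.1544, 0.1465, 0.1883, 0.1507, 0.1548, 0.2054], E[r] = 0.9059, γ^t·E[r] = 0.371069, running G = 3.037091
t=5: π = [0.1544, 0.1464, 0.1883, 0.1506, 0.1548, 0.2054], E[r] = 0.9055, γ^t·E[r] = 0.296718, running G = 3.333810
t=6: π = [0.1544, 0.1464, 0.1883, 0.1506, 0.1549, 0.2054], E[r] = 0.9056, γ^t·E[r] = 0.237385, running G = 3.571195
t=7: π = [0.1544, 0.1464, 0.1883, 0.1506, 0.1549, 0.2054], E[r] = 0.9056, γ^t·E[r] = 0.189910, running G = 3.761105
t=8: π = [0.1544, 0.1464, 0.1883, 0.1506, 0.1549, 0.2054], E[r] = 0.9056, γ^t·E[r] = 0.151928, running G = 3.913033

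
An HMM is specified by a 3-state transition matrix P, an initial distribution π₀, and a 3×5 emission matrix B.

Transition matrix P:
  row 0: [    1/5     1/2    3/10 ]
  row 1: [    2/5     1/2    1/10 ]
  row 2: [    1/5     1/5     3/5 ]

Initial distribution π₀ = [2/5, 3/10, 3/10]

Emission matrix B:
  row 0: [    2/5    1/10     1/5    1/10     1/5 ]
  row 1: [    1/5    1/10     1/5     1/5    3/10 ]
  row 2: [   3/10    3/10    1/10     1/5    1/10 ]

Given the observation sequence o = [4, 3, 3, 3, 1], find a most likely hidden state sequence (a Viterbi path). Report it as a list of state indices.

t=0: δ = [8.000e-02, 9.000e-02, 3.000e-02]  (obs o_0=4)
t=1: δ = [3.600e-03, 9.000e-03, 4.800e-03]  ψ = [1, 1, 0]  (obs o_1=3)
t=2: δ = [3.600e-04, 9.000e-04, 5.760e-04]  ψ = [1, 1, 2]  (obs o_2=3)
t=3: δ = [3.600e-05, 9.000e-05, 6.912e-05]  ψ = [1, 1, 2]  (obs o_3=3)
t=4: δ = [3.600e-06, 4.500e-06, 1.244e-05]  ψ = [1, 1, 2]  (obs o_4=1)
backtrack: best end state = 2; path = [0, 2, 2, 2, 2]

path = [0, 2, 2, 2, 2]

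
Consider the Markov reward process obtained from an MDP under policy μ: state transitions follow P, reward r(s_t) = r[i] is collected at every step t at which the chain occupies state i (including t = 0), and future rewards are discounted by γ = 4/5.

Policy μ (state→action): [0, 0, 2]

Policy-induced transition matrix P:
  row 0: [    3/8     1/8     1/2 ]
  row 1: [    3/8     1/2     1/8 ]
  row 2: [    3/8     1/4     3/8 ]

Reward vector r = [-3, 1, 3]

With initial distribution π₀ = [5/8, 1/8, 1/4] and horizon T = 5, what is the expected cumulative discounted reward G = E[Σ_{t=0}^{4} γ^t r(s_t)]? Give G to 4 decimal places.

G = -0.3728

t=0: π = [0.6250, 0.1250, 0.2500], E[r] = -1.0000, γ^t·E[r] = -1.000000, running G = -1.000000
t=1: π = [0.3750, 0.2031, 0.4219], E[r] = 0.3438, γ^t·E[r] = 0.275000, running G = -0.725000
t=2: π = [0.3750, 0.2539, 0.3711], E[r] = 0.2422, γ^t·E[r] = 0.155000, running G = -0.570000
t=3: π = [0.3750, 0.2666, 0.3584], E[r] = 0.2168, γ^t·E[r] = 0.111000, running G = -0.459000
t=4: π = [0.3750, 0.2698, 0.3552], E[r] = 0.2104, γ^t·E[r] = 0.086200, running G = -0.372800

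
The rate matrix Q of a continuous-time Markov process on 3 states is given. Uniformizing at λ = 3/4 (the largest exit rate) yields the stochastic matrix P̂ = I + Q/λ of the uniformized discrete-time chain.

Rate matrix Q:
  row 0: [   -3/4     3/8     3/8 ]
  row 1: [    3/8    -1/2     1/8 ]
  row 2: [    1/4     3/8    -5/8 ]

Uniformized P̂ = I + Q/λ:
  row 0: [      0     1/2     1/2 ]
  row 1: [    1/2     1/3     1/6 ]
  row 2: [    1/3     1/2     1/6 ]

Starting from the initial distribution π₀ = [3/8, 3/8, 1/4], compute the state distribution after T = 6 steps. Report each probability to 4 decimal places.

t=0: π = [0.3750, 0.3750, 0.2500]
t=1: π = [0.2708, 0.4375, 0.2917]
t=2: π = [0.3160, 0.4271, 0.2569]
t=3: π = [0.2992, 0.4288, 0.2720]
t=4: π = [0.3051, 0.4285, 0.2664]
t=5: π = [0.3031, 0.4286, 0.2684]
t=6: π = [0.3037, 0.4286, 0.2677]

π = [0.3037, 0.4286, 0.2677]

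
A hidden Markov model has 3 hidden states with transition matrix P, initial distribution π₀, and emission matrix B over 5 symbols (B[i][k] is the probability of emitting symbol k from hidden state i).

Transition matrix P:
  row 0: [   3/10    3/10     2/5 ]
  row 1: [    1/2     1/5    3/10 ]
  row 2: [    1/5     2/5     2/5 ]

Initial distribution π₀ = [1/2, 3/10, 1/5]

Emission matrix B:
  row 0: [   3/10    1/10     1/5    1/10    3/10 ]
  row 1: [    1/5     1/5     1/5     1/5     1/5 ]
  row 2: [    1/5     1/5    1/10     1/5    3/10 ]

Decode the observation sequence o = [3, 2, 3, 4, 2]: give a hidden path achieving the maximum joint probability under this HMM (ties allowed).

t=0: δ = [5.000e-02, 6.000e-02, 4.000e-02]  (obs o_0=3)
t=1: δ = [6.000e-03, 3.200e-03, 2.000e-03]  ψ = [1, 2, 0]  (obs o_1=2)
t=2: δ = [1.800e-04, 3.600e-04, 4.800e-04]  ψ = [0, 0, 0]  (obs o_2=3)
t=3: δ = [5.400e-05, 3.840e-05, 5.760e-05]  ψ = [1, 2, 2]  (obs o_3=4)
t=4: δ = [3.840e-06, 4.608e-06, 2.304e-06]  ψ = [1, 2, 2]  (obs o_4=2)
backtrack: best end state = 1; path = [1, 0, 2, 2, 1]

path = [1, 0, 2, 2, 1]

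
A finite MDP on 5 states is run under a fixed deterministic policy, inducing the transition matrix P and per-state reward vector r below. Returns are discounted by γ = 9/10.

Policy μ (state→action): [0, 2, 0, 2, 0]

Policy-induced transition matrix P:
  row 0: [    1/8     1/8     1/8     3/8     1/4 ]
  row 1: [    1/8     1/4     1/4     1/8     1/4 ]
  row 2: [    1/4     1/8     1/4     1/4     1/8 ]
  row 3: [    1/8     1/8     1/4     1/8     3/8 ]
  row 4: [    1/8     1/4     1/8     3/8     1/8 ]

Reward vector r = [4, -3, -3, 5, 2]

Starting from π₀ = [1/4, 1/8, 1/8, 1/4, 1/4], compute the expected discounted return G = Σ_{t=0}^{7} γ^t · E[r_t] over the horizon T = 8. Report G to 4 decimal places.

t=0: π = [0.2500, 0.1250, 0.1250, 0.2500, 0.2500], E[r] = 2.0000, γ^t·E[r] = 2.000000, running G = 2.000000
t=1: π = [0.1406, 0.1719, 0.1875, 0.2656, 0.2344], E[r] = 1.2813, γ^t·E[r] = 1.153125, running G = 3.153125
t=2: π = [0.1484, 0.1758, 0.2031, 0.2422, 0.2305], E[r] = 1.1289, γ^t·E[r] = 0.914414, running G = 4.067539
t=3: π = [0.1504, 0.1758, 0.2026, 0.2451, 0.2261], E[r] = 1.1440, γ^t·E[r] = 0.834007, running G = 4.901546
t=4: π = [0.1503, 0.1752, 0.2029, 0.2444, 0.2271], E[r] = 1.1431, γ^t·E[r] = 0.750006, running G = 5.651552
t=5: π = [0.1504, 0.1753, 0.2028, 0.2447, 0.2268], E[r] = 1.1443, γ^t·E[r] = 0.675704, running G = 6.327256
t=6: π = [0.1504, 0.1753, 0.2029, 0.2446, 0.2269], E[r] = 1.1441, γ^t·E[r] = 0.608008, running G = 6.935264
t=7: π = [0.1504, 0.1753, 0.2028, 0.2447, 0.2269], E[r] = 1.1441, γ^t·E[r] = 0.547241, running G = 7.482505

G = 7.4825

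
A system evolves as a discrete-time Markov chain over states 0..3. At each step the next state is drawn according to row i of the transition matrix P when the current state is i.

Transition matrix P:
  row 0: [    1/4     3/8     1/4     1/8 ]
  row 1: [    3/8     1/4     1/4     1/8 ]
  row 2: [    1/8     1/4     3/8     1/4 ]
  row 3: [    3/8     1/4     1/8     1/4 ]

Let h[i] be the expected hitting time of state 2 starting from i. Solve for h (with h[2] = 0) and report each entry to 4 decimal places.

h = [4.3077, 4.3077, 0.0000, 4.9231]

First-step conditioning: h[2] = 0; for i ≠ 2, h[i] = 1 + Σ_k P[i][k]·h[k].
  h[0] = 1 + 1/4·h[0] + 3/8·h[1] + 1/8·h[3]
  h[1] = 1 + 3/8·h[0] + 1/4·h[1] + 1/8·h[3]
  h[3] = 1 + 3/8·h[0] + 1/4·h[1] + 1/4·h[3]
Solving the 3×3 linear system over states ≠ 2 gives exactly h = [56/13, 56/13, 0, 64/13] (h[2] = 0 is the target).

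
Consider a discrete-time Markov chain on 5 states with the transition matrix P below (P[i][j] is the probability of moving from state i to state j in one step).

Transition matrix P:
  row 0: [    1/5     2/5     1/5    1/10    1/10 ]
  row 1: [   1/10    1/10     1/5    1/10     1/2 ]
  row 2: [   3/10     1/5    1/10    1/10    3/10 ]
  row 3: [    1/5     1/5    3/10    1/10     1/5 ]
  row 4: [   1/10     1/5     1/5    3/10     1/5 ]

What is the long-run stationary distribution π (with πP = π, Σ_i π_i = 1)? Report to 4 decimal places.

π = [0.1716, 0.2130, 0.1958, 0.1533, 0.2663]

Balance equations π_j = Σ_i π_i·P[i][j]:
  π_0 = 1/5·π_0 + 1/10·π_1 + 3/10·π_2 + 1/5·π_3 + 1/10·π_4
  π_1 = 2/5·π_0 + 1/10·π_1 + 1/5·π_2 + 1/5·π_3 + 1/5·π_4
  π_2 = 1/5·π_0 + 1/5·π_1 + 1/10·π_2 + 3/10·π_3 + 1/5·π_4
  π_3 = 1/10·π_0 + 1/10·π_1 + 1/10·π_2 + 1/10·π_3 + 3/10·π_4
  normalize: π_0 + π_1 + π_2 + π_3 + π_4 = 1
Solving the linear system gives exactly π = [2335/13604, 1449/6802, 2663/13604, 2085/13604, 3623/13604].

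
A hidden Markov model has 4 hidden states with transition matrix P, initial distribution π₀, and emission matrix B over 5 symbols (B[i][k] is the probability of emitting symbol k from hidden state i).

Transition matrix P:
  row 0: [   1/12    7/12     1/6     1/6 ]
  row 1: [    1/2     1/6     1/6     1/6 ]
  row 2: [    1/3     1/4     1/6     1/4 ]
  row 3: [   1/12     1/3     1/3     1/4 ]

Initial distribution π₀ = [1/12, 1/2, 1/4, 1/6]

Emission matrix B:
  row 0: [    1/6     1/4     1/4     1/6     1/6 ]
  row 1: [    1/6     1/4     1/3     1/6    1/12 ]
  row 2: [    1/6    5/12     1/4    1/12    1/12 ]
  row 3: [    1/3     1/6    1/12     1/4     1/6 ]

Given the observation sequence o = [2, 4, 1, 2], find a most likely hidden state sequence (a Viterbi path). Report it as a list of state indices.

path = [1, 0, 1, 0]

t=0: δ = [2.083e-02, 1.667e-01, 6.250e-02, 1.389e-02]  (obs o_0=2)
t=1: δ = [1.389e-02, 2.315e-03, 2.315e-03, 4.630e-03]  ψ = [1, 1, 1, 1]  (obs o_1=4)
t=2: δ = [2.894e-04, 2.025e-03, 9.645e-04, 3.858e-04]  ψ = [0, 0, 0, 0]  (obs o_2=1)
t=3: δ = [2.532e-04, 1.125e-04, 8.439e-05, 2.813e-05]  ψ = [1, 1, 1, 1]  (obs o_3=2)
backtrack: best end state = 0; path = [1, 0, 1, 0]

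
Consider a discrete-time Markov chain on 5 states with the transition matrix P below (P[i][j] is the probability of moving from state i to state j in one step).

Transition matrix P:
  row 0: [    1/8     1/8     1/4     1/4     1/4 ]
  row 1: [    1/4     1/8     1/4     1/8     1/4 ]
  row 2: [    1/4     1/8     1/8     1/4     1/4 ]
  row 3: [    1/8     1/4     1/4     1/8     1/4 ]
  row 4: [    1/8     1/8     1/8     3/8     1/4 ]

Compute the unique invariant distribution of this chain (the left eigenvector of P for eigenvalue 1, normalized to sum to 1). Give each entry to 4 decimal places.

Balance equations π_j = Σ_i π_i·P[i][j]:
  π_0 = 1/8·π_0 + 1/4·π_1 + 1/4·π_2 + 1/8·π_3 + 1/8·π_4
  π_1 = 1/8·π_0 + 1/8·π_1 + 1/8·π_2 + 1/4·π_3 + 1/8·π_4
  π_2 = 1/4·π_0 + 1/4·π_1 + 1/8·π_2 + 1/4·π_3 + 1/8·π_4
  π_3 = 1/4·π_0 + 1/8·π_1 + 1/4·π_2 + 1/8·π_3 + 3/8·π_4
  normalize: π_0 + π_1 + π_2 + π_3 + π_4 = 1
Solving the linear system gives exactly π = [443/2628, 45/292, 7/36, 17/73, 1/4].

π = [0.1686, 0.1541, 0.1944, 0.2329, 0.2500]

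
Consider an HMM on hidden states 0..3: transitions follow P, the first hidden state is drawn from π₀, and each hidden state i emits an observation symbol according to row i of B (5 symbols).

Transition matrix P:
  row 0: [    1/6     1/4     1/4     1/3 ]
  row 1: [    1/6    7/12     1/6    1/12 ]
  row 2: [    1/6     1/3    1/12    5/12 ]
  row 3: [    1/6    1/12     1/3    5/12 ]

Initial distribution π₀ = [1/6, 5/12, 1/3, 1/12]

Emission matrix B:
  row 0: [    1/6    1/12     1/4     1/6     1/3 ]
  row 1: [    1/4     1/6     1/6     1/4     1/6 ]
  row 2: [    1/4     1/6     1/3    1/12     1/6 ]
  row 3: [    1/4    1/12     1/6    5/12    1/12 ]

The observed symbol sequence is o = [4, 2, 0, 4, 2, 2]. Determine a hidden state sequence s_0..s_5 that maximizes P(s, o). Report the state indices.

t=0: δ = [5.556e-02, 6.944e-02, 5.556e-02, 6.944e-03]  (obs o_0=4)
t=1: δ = [2.894e-03, 6.752e-03, 4.630e-03, 3.858e-03]  ψ = [1, 1, 0, 2]  (obs o_1=2)
t=2: δ = [1.875e-04, 9.846e-04, 3.215e-04, 4.823e-04]  ψ = [1, 1, 3, 2]  (obs o_2=0)
t=3: δ = [5.470e-05, 9.573e-05, 2.735e-05, 1.674e-05]  ψ = [1, 1, 1, 3]  (obs o_3=4)
t=4: δ = [3.989e-06, 9.307e-06, 5.318e-06, 3.039e-06]  ψ = [1, 1, 1, 0]  (obs o_4=2)
t=5: δ = [3.878e-07, 9.048e-07, 5.170e-07, 3.693e-07]  ψ = [1, 1, 1, 2]  (obs o_5=2)
backtrack: best end state = 1; path = [1, 1, 1, 1, 1, 1]

path = [1, 1, 1, 1, 1, 1]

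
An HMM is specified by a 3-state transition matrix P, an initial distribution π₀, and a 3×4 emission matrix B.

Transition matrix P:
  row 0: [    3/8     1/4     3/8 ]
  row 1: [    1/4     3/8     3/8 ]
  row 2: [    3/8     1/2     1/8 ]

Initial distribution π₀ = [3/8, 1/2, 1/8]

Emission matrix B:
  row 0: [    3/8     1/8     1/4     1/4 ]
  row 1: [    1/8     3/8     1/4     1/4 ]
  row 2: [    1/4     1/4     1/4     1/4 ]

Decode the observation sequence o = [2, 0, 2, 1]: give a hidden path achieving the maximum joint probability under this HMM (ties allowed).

path = [0, 0, 2, 1]

t=0: δ = [9.375e-02, 1.250e-01, 3.125e-02]  (obs o_0=2)
t=1: δ = [1.318e-02, 5.859e-03, 1.172e-02]  ψ = [0, 1, 1]  (obs o_1=0)
t=2: δ = [1.236e-03, 1.465e-03, 1.236e-03]  ψ = [0, 2, 0]  (obs o_2=2)
t=3: δ = [5.794e-05, 2.317e-04, 1.373e-04]  ψ = [0, 2, 1]  (obs o_3=1)
backtrack: best end state = 1; path = [0, 0, 2, 1]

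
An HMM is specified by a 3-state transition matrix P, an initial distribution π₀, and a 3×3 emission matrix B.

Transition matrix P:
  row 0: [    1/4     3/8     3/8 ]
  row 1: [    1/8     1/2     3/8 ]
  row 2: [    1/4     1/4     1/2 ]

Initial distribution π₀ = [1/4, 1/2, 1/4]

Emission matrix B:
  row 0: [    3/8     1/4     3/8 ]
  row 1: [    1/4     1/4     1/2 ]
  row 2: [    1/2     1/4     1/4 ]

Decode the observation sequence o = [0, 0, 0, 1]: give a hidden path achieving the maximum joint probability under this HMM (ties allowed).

t=0: δ = [9.375e-02, 1.250e-01, 1.250e-01]  (obs o_0=0)
t=1: δ = [1.172e-02, 1.562e-02, 3.125e-02]  ψ = [2, 1, 2]  (obs o_1=0)
t=2: δ = [2.930e-03, 1.953e-03, 7.812e-03]  ψ = [2, 1, 2]  (obs o_2=0)
t=3: δ = [4.883e-04, 4.883e-04, 9.766e-04]  ψ = [2, 2, 2]  (obs o_3=1)
backtrack: best end state = 2; path = [2, 2, 2, 2]

path = [2, 2, 2, 2]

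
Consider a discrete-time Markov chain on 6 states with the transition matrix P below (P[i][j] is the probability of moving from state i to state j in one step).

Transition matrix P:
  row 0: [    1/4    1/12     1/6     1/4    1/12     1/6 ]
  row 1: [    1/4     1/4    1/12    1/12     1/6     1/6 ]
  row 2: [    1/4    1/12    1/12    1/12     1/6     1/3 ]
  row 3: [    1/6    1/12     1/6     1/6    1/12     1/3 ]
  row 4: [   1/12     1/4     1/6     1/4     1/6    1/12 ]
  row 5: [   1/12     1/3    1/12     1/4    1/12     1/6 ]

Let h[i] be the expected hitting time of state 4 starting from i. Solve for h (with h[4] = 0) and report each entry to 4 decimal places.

h = [9.3035, 8.4514, 8.5681, 9.2802, 0.0000, 9.1518]

First-step conditioning: h[4] = 0; for i ≠ 4, h[i] = 1 + Σ_k P[i][k]·h[k].
  h[0] = 1 + 1/4·h[0] + 1/12·h[1] + 1/6·h[2] + 1/4·h[3] + 1/6·h[5]
  h[1] = 1 + 1/4·h[0] + 1/4·h[1] + 1/12·h[2] + 1/12·h[3] + 1/6·h[5]
  h[2] = 1 + 1/4·h[0] + 1/12·h[1] + 1/12·h[2] + 1/12·h[3] + 1/3·h[5]
  h[3] = 1 + 1/6·h[0] + 1/12·h[1] + 1/6·h[2] + 1/6·h[3] + 1/3·h[5]
  h[5] = 1 + 1/12·h[0] + 1/3·h[1] + 1/12·h[2] + 1/4·h[3] + 1/6·h[5]
Solving the 5×5 linear system over states ≠ 4 gives exactly h = [2391/257, 2172/257, 2202/257, 2385/257, 0, 2352/257] (h[4] = 0 is the target).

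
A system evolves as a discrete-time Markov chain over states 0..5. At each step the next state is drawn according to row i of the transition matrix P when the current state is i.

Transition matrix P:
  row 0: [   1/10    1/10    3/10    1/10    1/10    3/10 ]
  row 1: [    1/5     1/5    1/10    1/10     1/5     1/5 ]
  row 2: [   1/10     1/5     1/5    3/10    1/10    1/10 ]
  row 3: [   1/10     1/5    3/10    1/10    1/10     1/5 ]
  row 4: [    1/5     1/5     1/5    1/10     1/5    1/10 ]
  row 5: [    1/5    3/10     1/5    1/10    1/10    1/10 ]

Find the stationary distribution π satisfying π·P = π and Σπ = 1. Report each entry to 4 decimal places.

Balance equations π_j = Σ_i π_i·P[i][j]:
  π_0 = 1/10·π_0 + 1/5·π_1 + 1/10·π_2 + 1/10·π_3 + 1/5·π_4 + 1/5·π_5
  π_1 = 1/10·π_0 + 1/5·π_1 + 1/5·π_2 + 1/5·π_3 + 1/5·π_4 + 3/10·π_5
  π_2 = 3/10·π_0 + 1/10·π_1 + 1/5·π_2 + 3/10·π_3 + 1/5·π_4 + 1/5·π_5
  π_3 = 1/10·π_0 + 1/10·π_1 + 3/10·π_2 + 1/10·π_3 + 1/10·π_4 + 1/10·π_5
  π_4 = 1/10·π_0 + 1/5·π_1 + 1/10·π_2 + 1/10·π_3 + 1/5·π_4 + 1/10·π_5
  normalize: π_0 + π_1 + π_2 + π_3 + π_4 + π_5 = 1
Solving the linear system gives exactly π = [4049/27007, 21761/108028, 22581/108028, 15319/108028, 14421/108028, 8875/54014].

π = [0.1499, 0.2014, 0.2090, 0.1418, 0.1335, 0.1643]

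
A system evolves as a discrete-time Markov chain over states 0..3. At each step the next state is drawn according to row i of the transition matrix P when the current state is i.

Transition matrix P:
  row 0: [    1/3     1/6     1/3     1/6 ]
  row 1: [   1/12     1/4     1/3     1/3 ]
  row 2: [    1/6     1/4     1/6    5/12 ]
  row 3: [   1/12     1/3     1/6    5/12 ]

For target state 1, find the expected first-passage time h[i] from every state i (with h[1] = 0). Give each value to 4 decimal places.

h = [4.2128, 0.0000, 3.7340, 3.3830]

First-step conditioning: h[1] = 0; for i ≠ 1, h[i] = 1 + Σ_k P[i][k]·h[k].
  h[0] = 1 + 1/3·h[0] + 1/3·h[2] + 1/6·h[3]
  h[2] = 1 + 1/6·h[0] + 1/6·h[2] + 5/12·h[3]
  h[3] = 1 + 1/12·h[0] + 1/6·h[2] + 5/12·h[3]
Solving the 3×3 linear system over states ≠ 1 gives exactly h = [198/47, 0, 351/94, 159/47] (h[1] = 0 is the target).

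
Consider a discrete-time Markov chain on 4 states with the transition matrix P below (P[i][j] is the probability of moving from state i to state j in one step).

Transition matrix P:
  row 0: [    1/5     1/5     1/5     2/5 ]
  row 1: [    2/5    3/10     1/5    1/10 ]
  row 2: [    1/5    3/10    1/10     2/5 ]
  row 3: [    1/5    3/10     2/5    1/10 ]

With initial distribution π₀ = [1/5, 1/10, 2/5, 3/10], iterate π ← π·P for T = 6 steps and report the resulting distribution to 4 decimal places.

t=0: π = [0.2000, 0.1000, 0.4000, 0.3000]
t=1: π = [0.2200, 0.2800, 0.2200, 0.2800]
t=2: π = [0.2560, 0.2780, 0.2340, 0.2320]
t=3: π = [0.2556, 0.2744, 0.2230, 0.2470]
t=4: π = [0.2549, 0.2744, 0.2271, 0.2436]
t=5: π = [0.2549, 0.2745, 0.2260, 0.2446]
t=6: π = [0.2549, 0.2745, 0.2263, 0.2443]

π = [0.2549, 0.2745, 0.2263, 0.2443]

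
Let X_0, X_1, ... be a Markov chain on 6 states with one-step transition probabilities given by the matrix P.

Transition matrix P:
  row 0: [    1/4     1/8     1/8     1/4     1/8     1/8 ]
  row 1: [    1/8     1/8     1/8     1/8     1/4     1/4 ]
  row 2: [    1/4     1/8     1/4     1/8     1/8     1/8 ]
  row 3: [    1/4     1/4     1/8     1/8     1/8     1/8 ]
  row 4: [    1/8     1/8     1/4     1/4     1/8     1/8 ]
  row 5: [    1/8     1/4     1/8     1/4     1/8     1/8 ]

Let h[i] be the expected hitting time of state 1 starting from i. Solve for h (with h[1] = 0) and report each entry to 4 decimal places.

First-step conditioning: h[1] = 0; for i ≠ 1, h[i] = 1 + Σ_k P[i][k]·h[k].
  h[0] = 1 + 1/4·h[0] + 1/8·h[2] + 1/4·h[3] + 1/8·h[4] + 1/8·h[5]
  h[2] = 1 + 1/4·h[0] + 1/4·h[2] + 1/8·h[3] + 1/8·h[4] + 1/8·h[5]
  h[3] = 1 + 1/4·h[0] + 1/8·h[2] + 1/8·h[3] + 1/8·h[4] + 1/8·h[5]
  h[4] = 1 + 1/8·h[0] + 1/4·h[2] + 1/4·h[3] + 1/8·h[4] + 1/8·h[5]
  h[5] = 1 + 1/8·h[0] + 1/8·h[2] + 1/4·h[3] + 1/8·h[4] + 1/8·h[5]
Solving the 5×5 linear system over states ≠ 1 gives exactly h = [2016/335, 0, 2048/335, 1792/335, 404/67, 1764/335] (h[1] = 0 is the target).

h = [6.0179, 0.0000, 6.1134, 5.3493, 6.0299, 5.2657]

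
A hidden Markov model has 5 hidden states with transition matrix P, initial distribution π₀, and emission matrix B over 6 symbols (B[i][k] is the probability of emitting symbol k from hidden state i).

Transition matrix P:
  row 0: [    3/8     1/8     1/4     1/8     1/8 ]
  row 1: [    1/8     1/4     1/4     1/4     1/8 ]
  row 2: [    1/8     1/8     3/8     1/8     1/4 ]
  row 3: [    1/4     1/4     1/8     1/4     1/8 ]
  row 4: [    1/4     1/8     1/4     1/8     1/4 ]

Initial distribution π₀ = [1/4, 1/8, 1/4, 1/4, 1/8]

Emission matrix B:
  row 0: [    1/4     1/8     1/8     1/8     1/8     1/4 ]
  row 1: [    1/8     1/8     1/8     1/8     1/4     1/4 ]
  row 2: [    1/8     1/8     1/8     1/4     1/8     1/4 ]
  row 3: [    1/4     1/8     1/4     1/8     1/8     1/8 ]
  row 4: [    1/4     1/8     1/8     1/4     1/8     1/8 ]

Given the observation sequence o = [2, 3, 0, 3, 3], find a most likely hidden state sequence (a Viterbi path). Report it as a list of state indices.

t=0: δ = [3.125e-02, 1.562e-02, 3.125e-02, 6.250e-02, 1.562e-02]  (obs o_0=2)
t=1: δ = [1.953e-03, 1.953e-03, 2.930e-03, 1.953e-03, 1.953e-03]  ψ = [3, 3, 2, 3, 2]  (obs o_1=3)
t=2: δ = [1.831e-04, 6.104e-05, 1.373e-04, 1.221e-04, 1.831e-04]  ψ = [0, 1, 2, 1, 2]  (obs o_2=0)
t=3: δ = [8.583e-06, 3.815e-06, 1.287e-05, 3.815e-06, 1.144e-05]  ψ = [0, 3, 2, 3, 4]  (obs o_3=3)
t=4: δ = [4.023e-07, 2.012e-07, 1.207e-06, 2.012e-07, 8.047e-07]  ψ = [0, 2, 2, 2, 2]  (obs o_4=3)
backtrack: best end state = 2; path = [2, 2, 2, 2, 2]

path = [2, 2, 2, 2, 2]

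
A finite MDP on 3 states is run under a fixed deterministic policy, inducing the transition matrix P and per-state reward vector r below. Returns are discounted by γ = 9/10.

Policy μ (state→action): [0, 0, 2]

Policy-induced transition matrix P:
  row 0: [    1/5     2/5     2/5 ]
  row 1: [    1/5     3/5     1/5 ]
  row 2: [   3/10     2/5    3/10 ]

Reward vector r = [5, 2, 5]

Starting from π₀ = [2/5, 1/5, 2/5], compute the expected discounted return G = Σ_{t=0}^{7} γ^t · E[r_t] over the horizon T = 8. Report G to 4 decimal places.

G = 21.0312

t=0: π = [0.4000, 0.2000, 0.4000], E[r] = 4.4000, γ^t·E[r] = 4.400000, running G = 4.400000
t=1: π = [0.2400, 0.4400, 0.3200], E[r] = 3.6800, γ^t·E[r] = 3.312000, running G = 7.712000
t=2: π = [0.2320, 0.4880, 0.2800], E[r] = 3.5360, γ^t·E[r] = 2.864160, running G = 10.576160
t=3: π = [0.2280, 0.4976, 0.2744], E[r] = 3.5072, γ^t·E[r] = 2.556749, running G = 13.132909
t=4: π = [0.2274, 0.4995, 0.2730], E[r] = 3.5014, γ^t·E[r] = 2.297295, running G = 15.430204
t=5: π = [0.2273, 0.4999, 0.2728], E[r] = 3.5003, γ^t·E[r] = 2.066885, running G = 17.497089
t=6: π = [0.2273, 0.5000, 0.2727], E[r] = 3.5001, γ^t·E[r] = 1.860074, running G = 19.357163
t=7: π = [0.2273, 0.5000, 0.2727], E[r] = 3.5000, γ^t·E[r] = 1.674045, running G = 21.031207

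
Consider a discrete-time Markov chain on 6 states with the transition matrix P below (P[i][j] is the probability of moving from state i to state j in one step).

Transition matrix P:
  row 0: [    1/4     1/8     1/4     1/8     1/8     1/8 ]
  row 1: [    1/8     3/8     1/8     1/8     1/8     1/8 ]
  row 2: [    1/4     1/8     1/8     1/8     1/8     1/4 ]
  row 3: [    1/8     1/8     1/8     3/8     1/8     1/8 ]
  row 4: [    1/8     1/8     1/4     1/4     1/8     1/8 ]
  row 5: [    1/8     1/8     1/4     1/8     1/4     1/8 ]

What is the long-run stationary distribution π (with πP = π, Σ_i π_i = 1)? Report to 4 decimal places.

Balance equations π_j = Σ_i π_i·P[i][j]:
  π_0 = 1/4·π_0 + 1/8·π_1 + 1/4·π_2 + 1/8·π_3 + 1/8·π_4 + 1/8·π_5
  π_1 = 1/8·π_0 + 3/8·π_1 + 1/8·π_2 + 1/8·π_3 + 1/8·π_4 + 1/8·π_5
  π_2 = 1/4·π_0 + 1/8·π_1 + 1/8·π_2 + 1/8·π_3 + 1/4·π_4 + 1/4·π_5
  π_3 = 1/8·π_0 + 1/8·π_1 + 1/8·π_2 + 3/8·π_3 + 1/4·π_4 + 1/8·π_5
  π_4 = 1/8·π_0 + 1/8·π_1 + 1/8·π_2 + 1/8·π_3 + 1/8·π_4 + 1/4·π_5
  normalize: π_0 + π_1 + π_2 + π_3 + π_4 + π_5 = 1
Solving the linear system gives exactly π = [584/3457, 1/6, 631/3457, 3953/20742, 496/3457, 511/3457].

π = [0.1689, 0.1667, 0.1825, 0.1906, 0.1435, 0.1478]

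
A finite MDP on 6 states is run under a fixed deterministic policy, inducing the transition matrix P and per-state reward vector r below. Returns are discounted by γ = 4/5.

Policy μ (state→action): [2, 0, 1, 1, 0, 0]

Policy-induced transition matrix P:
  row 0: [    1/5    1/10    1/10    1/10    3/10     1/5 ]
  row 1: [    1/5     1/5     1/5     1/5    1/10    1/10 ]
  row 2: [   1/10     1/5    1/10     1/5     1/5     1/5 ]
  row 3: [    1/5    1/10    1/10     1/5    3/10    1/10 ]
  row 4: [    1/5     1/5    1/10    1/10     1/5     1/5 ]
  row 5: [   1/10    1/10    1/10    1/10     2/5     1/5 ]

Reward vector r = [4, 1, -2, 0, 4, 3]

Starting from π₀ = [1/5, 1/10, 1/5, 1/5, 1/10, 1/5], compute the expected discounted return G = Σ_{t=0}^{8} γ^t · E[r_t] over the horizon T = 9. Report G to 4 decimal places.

t=0: π = [0.2000, 0.1000, 0.2000, 0.2000, 0.1000, 0.2000], E[r] = 1.5000, γ^t·E[r] = 1.500000, running G = 1.500000
t=1: π = [0.1600, 0.1400, 0.1100, 0.1500, 0.2700, 0.1700], E[r] = 2.1500, γ^t·E[r] = 1.720000, running G = 3.220000
t=2: π = [0.1720, 0.1520, 0.1140, 0.1400, 0.2510, 0.1710], E[r] = 2.1290, γ^t·E[r] = 1.362560, running G = 4.582560
t=3: π = [0.1715, 0.1517, 0.1152, 0.1406, 0.2502, 0.1708], E[r] = 2.1205, γ^t·E[r] = 1.085696, running G = 5.668256
t=4: π = [0.1714, 0.1517, 0.1152, 0.1408, 0.2502, 0.1708], E[r] = 2.1201, γ^t·E[r] = 0.868385, running G = 6.536641
t=5: π = [0.1714, 0.1517, 0.1152, 0.1408, 0.2502, 0.1708], E[r] = 2.1200, γ^t·E[r] = 0.694696, running G = 7.231337
t=6: π = [0.1714, 0.1517, 0.1152, 0.1408, 0.2502, 0.1708], E[r] = 2.1200, γ^t·E[r] = 0.555756, running G = 7.787093
t=7: π = [0.1714, 0.1517, 0.1152, 0.1408, 0.2502, 0.1708], E[r] = 2.1200, γ^t·E[r] = 0.444605, running G = 8.231698
t=8: π = [0.1714, 0.1517, 0.1152, 0.1408, 0.2502, 0.1708], E[r] = 2.1200, γ^t·E[r] = 0.355684, running G = 8.587383

G = 8.5874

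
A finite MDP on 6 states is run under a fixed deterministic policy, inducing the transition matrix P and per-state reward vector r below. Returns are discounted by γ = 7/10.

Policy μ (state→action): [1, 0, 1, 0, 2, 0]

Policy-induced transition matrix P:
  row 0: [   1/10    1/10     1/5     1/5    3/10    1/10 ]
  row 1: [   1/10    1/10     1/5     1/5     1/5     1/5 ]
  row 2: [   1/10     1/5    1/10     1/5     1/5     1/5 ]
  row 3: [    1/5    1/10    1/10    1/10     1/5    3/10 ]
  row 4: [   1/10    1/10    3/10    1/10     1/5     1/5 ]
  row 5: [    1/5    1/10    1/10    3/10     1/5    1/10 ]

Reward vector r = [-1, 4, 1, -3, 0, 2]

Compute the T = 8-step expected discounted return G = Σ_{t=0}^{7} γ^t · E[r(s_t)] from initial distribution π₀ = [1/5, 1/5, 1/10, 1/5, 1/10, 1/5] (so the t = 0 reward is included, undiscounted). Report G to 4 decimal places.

t=0: π = [0.2000, 0.2000, 0.1000, 0.2000, 0.1000, 0.2000], E[r] = 0.5000, γ^t·E[r] = 0.500000, running G = 0.500000
t=1: π = [0.1400, 0.1100, 0.1600, 0.1900, 0.2200, 0.1800], E[r] = 0.2500, γ^t·E[r] = 0.175000, running G = 0.675000
t=2: π = [0.1370, 0.1160, 0.1690, 0.1770, 0.2140, 0.1870], E[r] = 0.3390, γ^t·E[r] = 0.166110, running G = 0.841110
t=3: π = [0.1364, 0.1169, 0.1681, 0.1796, 0.2137, 0.1853], E[r] = 0.3311, γ^t·E[r] = 0.113567, running G = 0.954677
t=4: π = [0.1365, 0.1168, 0.1681, 0.1792, 0.2136, 0.1858], E[r] = 0.3328, γ^t·E[r] = 0.079905, running G = 1.034583
t=5: π = [0.1365, 0.1168, 0.1681, 0.1793, 0.2136, 0.1857], E[r] = 0.3323, γ^t·E[r] = 0.055847, running G = 1.090430
t=6: π = [0.1365, 0.1168, 0.1681, 0.1793, 0.2136, 0.1857], E[r] = 0.3324, γ^t·E[r] = 0.039104, running G = 1.129534
t=7: π = [0.1365, 0.1168, 0.1681, 0.1793, 0.2136, 0.1857], E[r] = 0.3324, γ^t·E[r] = 0.027372, running G = 1.156906

G = 1.1569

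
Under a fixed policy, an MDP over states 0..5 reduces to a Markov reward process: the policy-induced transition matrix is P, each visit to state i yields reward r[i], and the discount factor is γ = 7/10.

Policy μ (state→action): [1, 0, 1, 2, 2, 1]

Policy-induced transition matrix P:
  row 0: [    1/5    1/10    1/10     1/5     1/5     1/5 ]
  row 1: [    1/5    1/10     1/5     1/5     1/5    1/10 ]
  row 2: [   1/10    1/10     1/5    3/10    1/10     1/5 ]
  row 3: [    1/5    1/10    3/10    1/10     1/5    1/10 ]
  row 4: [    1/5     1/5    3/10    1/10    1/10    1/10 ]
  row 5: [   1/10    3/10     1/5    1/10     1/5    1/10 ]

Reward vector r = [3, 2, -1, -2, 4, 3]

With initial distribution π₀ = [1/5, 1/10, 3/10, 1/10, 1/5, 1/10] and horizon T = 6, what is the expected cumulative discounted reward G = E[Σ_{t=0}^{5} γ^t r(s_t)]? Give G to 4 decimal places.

G = 3.8443

t=0: π = [0.2000, 0.1000, 0.3000, 0.1000, 0.2000, 0.1000], E[r] = 1.4000, γ^t·E[r] = 1.400000, running G = 1.400000
t=1: π = [0.1600, 0.1400, 0.2100, 0.1900, 0.1500, 0.1500], E[r] = 1.2200, γ^t·E[r] = 0.854000, running G = 2.254000
t=2: π = [0.1640, 0.1450, 0.2180, 0.1720, 0.1640, 0.1370], E[r] = 1.2870, γ^t·E[r] = 0.630630, running G = 2.884630
t=3: π = [0.1645, 0.1438, 0.2172, 0.1745, 0.1618, 0.1382], E[r] = 1.2767, γ^t·E[r] = 0.437908, running G = 3.322538
t=4: π = [0.1645, 0.1438, 0.2172, 0.1743, 0.1621, 0.1382], E[r] = 1.2782, γ^t·E[r] = 0.306898, running G = 3.629436
t=5: π = [0.1645, 0.1438, 0.2172, 0.1743, 0.1621, 0.1382], E[r] = 1.2781, γ^t·E[r] = 0.214818, running G = 3.844254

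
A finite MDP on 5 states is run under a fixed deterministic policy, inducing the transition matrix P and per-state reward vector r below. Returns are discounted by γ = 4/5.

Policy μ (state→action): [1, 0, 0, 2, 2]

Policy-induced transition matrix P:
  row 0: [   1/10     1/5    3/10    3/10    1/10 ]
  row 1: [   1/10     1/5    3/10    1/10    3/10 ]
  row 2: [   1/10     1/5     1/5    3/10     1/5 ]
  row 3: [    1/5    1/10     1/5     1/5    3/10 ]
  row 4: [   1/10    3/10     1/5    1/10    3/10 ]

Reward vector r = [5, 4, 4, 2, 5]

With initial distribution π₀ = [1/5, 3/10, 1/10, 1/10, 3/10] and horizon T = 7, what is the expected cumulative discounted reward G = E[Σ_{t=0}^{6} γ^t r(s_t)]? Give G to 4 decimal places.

t=0: π = [0.2000, 0.3000, 0.1000, 0.1000, 0.3000], E[r] = 4.3000, γ^t·E[r] = 4.300000, running G = 4.300000
t=1: π = [0.1100, 0.2200, 0.2500, 0.1700, 0.2500], E[r] = 4.0200, γ^t·E[r] = 3.216000, running G = 7.516000
t=2: π = [0.1170, 0.2080, 0.2330, 0.1890, 0.2530], E[r] = 3.9920, γ^t·E[r] = 2.554880, running G = 10.070880
t=3: π = [0.1189, 0.2064, 0.2325, 0.1889, 0.2533], E[r] = 3.9944, γ^t·E[r] = 2.045133, running G = 12.116013
t=4: π = [0.1189, 0.2064, 0.2325, 0.1892, 0.2530], E[r] = 3.9935, γ^t·E[r] = 1.635746, running G = 13.751759
t=5: π = [0.1189, 0.2064, 0.2325, 0.1892, 0.2530], E[r] = 3.9935, γ^t·E[r] = 1.308585, running G = 15.060343
t=6: π = [0.1189, 0.2064, 0.2325, 0.1892, 0.2530], E[r] = 3.9935, γ^t·E[r] = 1.046862, running G = 16.107206

G = 16.1072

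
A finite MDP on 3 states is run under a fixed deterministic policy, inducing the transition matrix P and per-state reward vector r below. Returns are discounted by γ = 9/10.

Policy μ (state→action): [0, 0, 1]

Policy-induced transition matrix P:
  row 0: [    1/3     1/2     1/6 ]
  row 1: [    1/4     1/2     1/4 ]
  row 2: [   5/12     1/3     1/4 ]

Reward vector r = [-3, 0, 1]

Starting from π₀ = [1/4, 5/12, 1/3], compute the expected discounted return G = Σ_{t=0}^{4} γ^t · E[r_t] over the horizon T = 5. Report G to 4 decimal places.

t=0: π = [0.2500, 0.4167, 0.3333], E[r] = -0.4167, γ^t·E[r] = -0.416667, running G = -0.416667
t=1: π = [0.3264, 0.4444, 0.2292], E[r] = -0.7500, γ^t·E[r] = -0.675000, running G = -1.091667
t=2: π = [0.3154, 0.4618, 0.2228], E[r] = -0.7234, γ^t·E[r] = -0.585938, running G = -1.677604
t=3: π = [0.3134, 0.4629, 0.2237], E[r] = -0.7165, γ^t·E[r] = -0.522352, running G = -2.199956
t=4: π = [0.3134, 0.4627, 0.2239], E[r] = -0.7163, γ^t·E[r] = -0.469985, running G = -2.669940

G = -2.6699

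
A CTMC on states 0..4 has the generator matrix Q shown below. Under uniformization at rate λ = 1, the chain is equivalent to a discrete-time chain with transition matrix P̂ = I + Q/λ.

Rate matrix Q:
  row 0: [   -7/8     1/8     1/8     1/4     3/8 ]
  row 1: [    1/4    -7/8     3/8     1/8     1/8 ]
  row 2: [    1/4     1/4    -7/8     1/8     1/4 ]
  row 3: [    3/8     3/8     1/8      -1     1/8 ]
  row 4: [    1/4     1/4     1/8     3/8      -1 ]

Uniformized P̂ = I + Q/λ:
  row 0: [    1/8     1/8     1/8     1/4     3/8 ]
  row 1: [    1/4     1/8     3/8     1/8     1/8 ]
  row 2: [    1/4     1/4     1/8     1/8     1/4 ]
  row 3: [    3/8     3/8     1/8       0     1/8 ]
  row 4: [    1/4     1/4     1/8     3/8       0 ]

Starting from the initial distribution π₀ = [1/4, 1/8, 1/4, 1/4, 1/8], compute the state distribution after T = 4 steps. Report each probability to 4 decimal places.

π = [0.2416, 0.2144, 0.1794, 0.1796, 0.1850]

t=0: π = [0.2500, 0.1250, 0.2500, 0.2500, 0.1250]
t=1: π = [0.2500, 0.2344, 0.1563, 0.1563, 0.2031]
t=2: π = [0.2383, 0.2090, 0.1836, 0.1875, 0.1816]
t=3: π = [0.2437, 0.2175, 0.1772, 0.1768, 0.1848]
t=4: π = [0.2416, 0.2144, 0.1794, 0.1796, 0.1850]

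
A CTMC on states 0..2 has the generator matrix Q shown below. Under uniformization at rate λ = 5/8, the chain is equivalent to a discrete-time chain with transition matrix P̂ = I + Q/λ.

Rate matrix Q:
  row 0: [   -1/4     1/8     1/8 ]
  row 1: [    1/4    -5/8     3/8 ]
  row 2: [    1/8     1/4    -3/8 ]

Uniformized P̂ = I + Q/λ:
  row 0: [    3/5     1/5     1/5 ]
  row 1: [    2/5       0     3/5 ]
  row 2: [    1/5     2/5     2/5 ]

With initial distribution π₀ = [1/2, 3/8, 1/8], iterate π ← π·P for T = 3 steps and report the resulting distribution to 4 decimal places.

t=0: π = [0.5000, 0.3750, 0.1250]
t=1: π = [0.4750, 0.1500, 0.3750]
t=2: π = [0.4200, 0.2450, 0.3350]
t=3: π = [0.4170, 0.2180, 0.3650]

π = [0.4170, 0.2180, 0.3650]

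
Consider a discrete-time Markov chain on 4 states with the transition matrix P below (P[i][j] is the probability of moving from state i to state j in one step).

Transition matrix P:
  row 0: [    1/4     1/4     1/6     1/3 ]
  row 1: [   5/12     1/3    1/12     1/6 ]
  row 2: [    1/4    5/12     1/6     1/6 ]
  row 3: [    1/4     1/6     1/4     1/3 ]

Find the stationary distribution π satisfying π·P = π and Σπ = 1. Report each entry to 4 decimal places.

Balance equations π_j = Σ_i π_i·P[i][j]:
  π_0 = 1/4·π_0 + 5/12·π_1 + 1/4·π_2 + 1/4·π_3
  π_1 = 1/4·π_0 + 1/3·π_1 + 5/12·π_2 + 1/6·π_3
  π_2 = 1/6·π_0 + 1/12·π_1 + 1/6·π_2 + 1/4·π_3
  normalize: π_0 + π_1 + π_2 + π_3 = 1
Solving the linear system gives exactly π = [239/806, 225/806, 133/806, 209/806].

π = [0.2965, 0.2792, 0.1650, 0.2593]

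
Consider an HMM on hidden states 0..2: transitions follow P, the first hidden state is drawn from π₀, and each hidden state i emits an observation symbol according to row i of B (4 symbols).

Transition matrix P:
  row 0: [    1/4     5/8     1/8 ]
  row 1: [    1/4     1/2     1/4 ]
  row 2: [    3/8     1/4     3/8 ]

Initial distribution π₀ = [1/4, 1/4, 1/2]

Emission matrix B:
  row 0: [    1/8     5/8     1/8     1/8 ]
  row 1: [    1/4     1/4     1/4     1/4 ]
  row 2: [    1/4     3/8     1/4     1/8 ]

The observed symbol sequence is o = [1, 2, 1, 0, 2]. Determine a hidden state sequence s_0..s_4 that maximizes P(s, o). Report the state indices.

path = [2, 2, 0, 1, 1]

t=0: δ = [1.562e-01, 6.250e-02, 1.875e-01]  (obs o_0=1)
t=1: δ = [8.789e-03, 2.441e-02, 1.758e-02]  ψ = [2, 0, 2]  (obs o_1=2)
t=2: δ = [4.120e-03, 3.052e-03, 2.472e-03]  ψ = [2, 1, 2]  (obs o_2=1)
t=3: δ = [1.287e-04, 6.437e-04, 2.317e-04]  ψ = [0, 0, 2]  (obs o_3=0)
t=4: δ = [2.012e-05, 8.047e-05, 4.023e-05]  ψ = [1, 1, 1]  (obs o_4=2)
backtrack: best end state = 1; path = [2, 2, 0, 1, 1]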